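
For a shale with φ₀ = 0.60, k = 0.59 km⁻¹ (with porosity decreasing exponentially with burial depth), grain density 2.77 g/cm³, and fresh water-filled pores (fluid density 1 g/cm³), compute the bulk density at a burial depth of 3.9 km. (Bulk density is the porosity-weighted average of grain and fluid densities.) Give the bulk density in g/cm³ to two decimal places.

2.66 g/cm³

Porosity at depth: φ = 0.6·exp(−0.59×3.9) = 0.6×0.1002 = 0.0601
Bulk density: ρ_b = (1−φ)ρ_g + φ·ρ_f = 0.9399×2.77 + 0.0601×1
       = 2.604 + 0.060 = 2.664 g/cm³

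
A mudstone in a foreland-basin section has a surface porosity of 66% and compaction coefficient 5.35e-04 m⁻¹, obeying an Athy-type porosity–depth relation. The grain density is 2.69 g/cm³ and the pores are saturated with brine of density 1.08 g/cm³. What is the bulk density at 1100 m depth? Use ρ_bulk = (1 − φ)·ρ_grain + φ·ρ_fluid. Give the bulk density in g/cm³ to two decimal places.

Working in km (1 km = 1000 m; c in km⁻¹ = c in m⁻¹ × 1000):
Porosity at depth: phi = 0.66·exp(−0.535×1.1) = 0.66×0.5552 = 0.3664
Bulk density: ρ_b = (1−phi)ρ_g + phi·ρ_f = 0.6336×2.69 + 0.3664×1.08
       = 1.704 + 0.396 = 2.100 g/cm³

2.10 g/cm³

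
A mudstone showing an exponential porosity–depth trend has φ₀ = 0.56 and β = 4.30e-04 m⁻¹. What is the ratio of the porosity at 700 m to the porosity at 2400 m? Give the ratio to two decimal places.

2.08

Working in km (1 km = 1000 m; β in km⁻¹ = β in m⁻¹ × 1000):
φ(Z₁)/φ(Z₂) = e^(−β·Z₁)/e^(−β·Z₂) = e^{β(Z₂−Z₁)}
= exp(0.43 × 1.7) = exp(0.731) = 2.0772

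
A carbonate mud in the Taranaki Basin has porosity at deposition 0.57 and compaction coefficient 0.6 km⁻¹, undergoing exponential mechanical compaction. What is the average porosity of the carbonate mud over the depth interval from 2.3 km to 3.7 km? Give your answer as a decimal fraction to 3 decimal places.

0.097

⟨φ⟩ = (1/(d₂−d₁)) ∫ φ₀ e^(−kd) dd = φ₀·(e^(−k·d₁) − e^(−k·d₂)) / (k·(d₂−d₁))
e^(−0.6×2.3) = 0.2516; e^(−0.6×3.7) = 0.1086
⟨φ⟩ = 0.57 × (0.2516 − 0.1086) / (0.6 × 1.4) = 0.57 × 0.1702 = 0.0970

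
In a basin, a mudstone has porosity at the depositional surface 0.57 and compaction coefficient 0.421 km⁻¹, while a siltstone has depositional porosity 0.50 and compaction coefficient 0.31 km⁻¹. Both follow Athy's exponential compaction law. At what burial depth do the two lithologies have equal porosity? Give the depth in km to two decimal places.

1.18 km

Set phi₀ₐ e^(−cₐz) = phi₀ᵦ e^(−cᵦz) ⇒ ln(phi₀ₐ/phi₀ᵦ) = (cₐ − cᵦ)·z
z = ln(0.57/0.5) / (0.421 − 0.31) = 0.1310 / 0.111 = 1.180 km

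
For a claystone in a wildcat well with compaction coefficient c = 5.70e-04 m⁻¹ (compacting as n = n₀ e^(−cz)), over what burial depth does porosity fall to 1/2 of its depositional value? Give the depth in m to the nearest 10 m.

Working in km (1 km = 1000 m; c in km⁻¹ = c in m⁻¹ × 1000):
n/n₀ = 1/2 ⇒ exp(−c·z) = 1/2 ⇒ z = ln(2) / c
z = 0.6931 / 0.57 = 1.216 km

1220 m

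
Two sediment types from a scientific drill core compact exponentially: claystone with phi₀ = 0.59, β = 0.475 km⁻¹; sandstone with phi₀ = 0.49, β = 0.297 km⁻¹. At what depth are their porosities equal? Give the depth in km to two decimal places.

1.04 km

Set phi₀ₐ e^(−βₐz) = phi₀ᵦ e^(−βᵦz) ⇒ ln(phi₀ₐ/phi₀ᵦ) = (βₐ − βᵦ)·z
z = ln(0.59/0.49) / (0.475 − 0.297) = 0.1857 / 0.178 = 1.043 km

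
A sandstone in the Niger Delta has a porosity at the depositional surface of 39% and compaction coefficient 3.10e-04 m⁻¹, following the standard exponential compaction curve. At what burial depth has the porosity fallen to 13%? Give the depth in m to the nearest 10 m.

Working in km (1 km = 1000 m; c in km⁻¹ = c in m⁻¹ × 1000):
Invert Athy's law: d = ln(φ₀/φ) / c
d = ln(0.39/0.13) / 0.31 = ln(3) / 0.31 = 1.0986 / 0.31 = 3.544 km

3540 m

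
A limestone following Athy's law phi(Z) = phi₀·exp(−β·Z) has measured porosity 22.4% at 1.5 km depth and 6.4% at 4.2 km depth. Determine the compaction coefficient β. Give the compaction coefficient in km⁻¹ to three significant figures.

0.464 km⁻¹

Athy: phi(Z) = phi₀ e^(−βZ) ⇒ phi₁/phi₂ = e^{β(Z₂−Z₁)} ⇒ β = ln(phi₁/phi₂)/(Z₂−Z₁)
β = ln(0.224/0.064) / (4.2 − 1.5) = ln(3.5) / 2.7 = 1.2528 / 2.7 = 0.464 km⁻¹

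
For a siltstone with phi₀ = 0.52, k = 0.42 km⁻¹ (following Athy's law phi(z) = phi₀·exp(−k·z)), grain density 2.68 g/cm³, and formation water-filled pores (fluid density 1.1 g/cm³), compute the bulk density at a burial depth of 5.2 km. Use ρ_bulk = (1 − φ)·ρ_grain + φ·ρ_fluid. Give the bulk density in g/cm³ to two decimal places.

2.59 g/cm³

Porosity at depth: phi = 0.52·exp(−0.42×5.2) = 0.52×0.1126 = 0.0585
Bulk density: ρ_b = (1−phi)ρ_g + phi·ρ_f = 0.9415×2.68 + 0.0585×1.1
       = 2.523 + 0.064 = 2.587 g/cm³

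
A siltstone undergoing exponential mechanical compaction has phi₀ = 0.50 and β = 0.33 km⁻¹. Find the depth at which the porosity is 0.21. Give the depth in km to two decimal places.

Invert Athy's law: d = ln(phi₀/phi) / β
d = ln(0.5/0.21) / 0.33 = ln(2.381) / 0.33 = 0.8675 / 0.33 = 2.629 km

2.63 km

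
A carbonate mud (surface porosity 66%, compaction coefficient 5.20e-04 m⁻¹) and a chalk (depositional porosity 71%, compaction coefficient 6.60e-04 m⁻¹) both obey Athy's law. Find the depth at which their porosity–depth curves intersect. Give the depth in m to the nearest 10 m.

520 m

Working in km (1 km = 1000 m; k in km⁻¹ = k in m⁻¹ × 1000):
Set φ₀ₐ e^(−kₐz) = φ₀ᵦ e^(−kᵦz) ⇒ ln(φ₀ₐ/φ₀ᵦ) = (kₐ − kᵦ)·z
z = ln(0.66/0.71) / (0.52 − 0.66) = -0.0730 / -0.14 = 0.522 km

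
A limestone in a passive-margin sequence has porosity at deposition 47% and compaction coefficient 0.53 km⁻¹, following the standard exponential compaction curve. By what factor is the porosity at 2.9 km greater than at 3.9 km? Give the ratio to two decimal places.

1.70

phi(d₁)/phi(d₂) = e^(−c·d₁)/e^(−c·d₂) = e^{c(d₂−d₁)}
= exp(0.53 × 1) = exp(0.53) = 1.6989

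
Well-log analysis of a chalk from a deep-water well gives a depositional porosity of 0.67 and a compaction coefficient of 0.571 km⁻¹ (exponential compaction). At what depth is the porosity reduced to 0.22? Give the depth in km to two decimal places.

1.95 km

Invert Athy's law: d = ln(n₀/n) / c
d = ln(0.67/0.22) / 0.571 = ln(3.045) / 0.571 = 1.1137 / 0.571 = 1.950 km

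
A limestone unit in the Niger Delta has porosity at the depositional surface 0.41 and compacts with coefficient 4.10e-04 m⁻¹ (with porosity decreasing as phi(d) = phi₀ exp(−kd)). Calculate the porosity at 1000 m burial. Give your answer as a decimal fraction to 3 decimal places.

0.272

Working in km (1 km = 1000 m; k in km⁻¹ = k in m⁻¹ × 1000):
phi = phi₀·exp(−k·d) = 0.41 × exp(−0.41 × 1) = 0.41 × exp(−0.41)
  = 0.41 × 0.6637 = 0.2721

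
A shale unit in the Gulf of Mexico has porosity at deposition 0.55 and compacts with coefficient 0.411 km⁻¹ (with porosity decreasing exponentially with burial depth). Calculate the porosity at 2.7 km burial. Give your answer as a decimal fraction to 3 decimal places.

n = n₀·exp(−k·z) = 0.55 × exp(−0.411 × 2.7) = 0.55 × exp(−1.11)
  = 0.55 × 0.3297 = 0.1813

0.181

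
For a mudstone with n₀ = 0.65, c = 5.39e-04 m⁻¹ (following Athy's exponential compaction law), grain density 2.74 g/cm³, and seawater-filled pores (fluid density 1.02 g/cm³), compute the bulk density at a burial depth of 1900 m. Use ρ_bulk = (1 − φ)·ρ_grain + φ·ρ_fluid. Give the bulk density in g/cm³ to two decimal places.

Working in km (1 km = 1000 m; c in km⁻¹ = c in m⁻¹ × 1000):
Porosity at depth: n = 0.65·exp(−0.539×1.9) = 0.65×0.3591 = 0.2334
Bulk density: ρ_b = (1−n)ρ_g + n·ρ_f = 0.7666×2.74 + 0.2334×1.02
       = 2.100 + 0.238 = 2.339 g/cm³

2.34 g/cm³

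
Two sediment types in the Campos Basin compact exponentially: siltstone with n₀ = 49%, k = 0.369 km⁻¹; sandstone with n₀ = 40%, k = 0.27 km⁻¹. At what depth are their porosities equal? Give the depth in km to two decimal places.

Set n₀ₐ e^(−kₐZ) = n₀ᵦ e^(−kᵦZ) ⇒ ln(n₀ₐ/n₀ᵦ) = (kₐ − kᵦ)·Z
Z = ln(0.49/0.4) / (0.369 − 0.27) = 0.2029 / 0.099 = 2.050 km

2.05 km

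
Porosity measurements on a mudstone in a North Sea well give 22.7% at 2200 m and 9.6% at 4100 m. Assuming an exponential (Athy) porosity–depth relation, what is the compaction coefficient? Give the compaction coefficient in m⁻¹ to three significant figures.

0.000453 m⁻¹

Working in km (1 km = 1000 m; c in km⁻¹ = c in m⁻¹ × 1000):
Athy: n(Z) = n₀ e^(−cZ) ⇒ n₁/n₂ = e^{c(Z₂−Z₁)} ⇒ c = ln(n₁/n₂)/(Z₂−Z₁)
c = ln(0.227/0.096) / (4.1 − 2.2) = ln(2.365) / 1.9 = 0.8606 / 1.9 = 0.4529 km⁻¹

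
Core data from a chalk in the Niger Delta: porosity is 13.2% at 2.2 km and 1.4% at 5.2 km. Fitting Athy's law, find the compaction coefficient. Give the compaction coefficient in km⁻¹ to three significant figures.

Athy: φ(d) = φ₀ e^(−cd) ⇒ φ₁/φ₂ = e^{c(d₂−d₁)} ⇒ c = ln(φ₁/φ₂)/(d₂−d₁)
c = ln(0.132/0.014) / (5.2 − 2.2) = ln(9.429) / 3 = 2.2437 / 3 = 0.7479 km⁻¹

0.748 km⁻¹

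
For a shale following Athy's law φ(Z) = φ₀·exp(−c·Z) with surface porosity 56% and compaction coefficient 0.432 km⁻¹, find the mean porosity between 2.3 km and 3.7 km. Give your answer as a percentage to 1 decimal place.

15.6%

⟨φ⟩ = (1/(Z₂−Z₁)) ∫ φ₀ e^(−cZ) dZ = φ₀·(e^(−c·Z₁) − e^(−c·Z₂)) / (c·(Z₂−Z₁))
e^(−0.432×2.3) = 0.3702; e^(−0.432×3.7) = 0.2022
⟨φ⟩ = 0.56 × (0.3702 − 0.2022) / (0.432 × 1.4) = 0.56 × 0.2778 = 0.1556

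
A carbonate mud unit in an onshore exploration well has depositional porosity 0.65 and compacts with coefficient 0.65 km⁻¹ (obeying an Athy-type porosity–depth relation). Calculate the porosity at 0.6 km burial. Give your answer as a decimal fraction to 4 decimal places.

0.4401

φ = φ₀·exp(−k·Z) = 0.65 × exp(−0.65 × 0.6) = 0.65 × exp(−0.39)
  = 0.65 × 0.6771 = 0.4401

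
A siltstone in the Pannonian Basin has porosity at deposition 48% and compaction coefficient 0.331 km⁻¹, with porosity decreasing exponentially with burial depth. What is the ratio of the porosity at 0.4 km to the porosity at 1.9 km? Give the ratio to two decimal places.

1.64

φ(d₁)/φ(d₂) = e^(−k·d₁)/e^(−k·d₂) = e^{k(d₂−d₁)}
= exp(0.331 × 1.5) = exp(0.4965) = 1.6430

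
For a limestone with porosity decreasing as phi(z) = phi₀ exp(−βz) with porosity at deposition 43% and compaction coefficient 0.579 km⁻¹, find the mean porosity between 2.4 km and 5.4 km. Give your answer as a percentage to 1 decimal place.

5.1%

⟨phi⟩ = (1/(z₂−z₁)) ∫ phi₀ e^(−βz) dz = phi₀·(e^(−β·z₁) − e^(−β·z₂)) / (β·(z₂−z₁))
e^(−0.579×2.4) = 0.2492; e^(−0.579×5.4) = 0.0439
⟨phi⟩ = 0.43 × (0.2492 − 0.0439) / (0.579 × 3) = 0.43 × 0.1182 = 0.0508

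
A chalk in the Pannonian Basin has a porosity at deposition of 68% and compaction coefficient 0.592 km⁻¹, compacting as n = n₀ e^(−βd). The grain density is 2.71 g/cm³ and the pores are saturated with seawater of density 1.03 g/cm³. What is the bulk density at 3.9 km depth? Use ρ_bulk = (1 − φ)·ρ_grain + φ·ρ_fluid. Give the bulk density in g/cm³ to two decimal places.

2.60 g/cm³

Porosity at depth: n = 0.68·exp(−0.592×3.9) = 0.68×0.0994 = 0.0676
Bulk density: ρ_b = (1−n)ρ_g + n·ρ_f = 0.9324×2.71 + 0.0676×1.03
       = 2.527 + 0.070 = 2.596 g/cm³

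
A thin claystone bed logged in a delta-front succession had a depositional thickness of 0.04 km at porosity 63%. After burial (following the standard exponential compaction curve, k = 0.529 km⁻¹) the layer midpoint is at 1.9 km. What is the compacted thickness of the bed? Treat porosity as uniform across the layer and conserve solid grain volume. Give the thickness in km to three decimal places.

Porosity at 1.9 km: φ = 0.63·exp(−0.529×1.9) = 0.2306
Solid-volume conservation: h(1−φ) = h₀(1−φ₀) ⇒ h = h₀·(1−φ₀)/(1−φ)
h = 0.04 × (1 − 0.63)/(1 − 0.2306) = 0.04 × 0.4809 = 0.0192 km

0.019 km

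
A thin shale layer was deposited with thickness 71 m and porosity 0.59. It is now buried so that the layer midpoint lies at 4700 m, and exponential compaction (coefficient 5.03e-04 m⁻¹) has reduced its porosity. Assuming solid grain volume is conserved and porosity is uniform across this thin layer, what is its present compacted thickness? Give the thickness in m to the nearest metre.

31 m

Working in km (1 km = 1000 m; k in km⁻¹ = k in m⁻¹ × 1000):
Porosity at 4.7 km: φ = 0.59·exp(−0.503×4.7) = 0.0555
Solid-volume conservation: h(1−φ) = h₀(1−φ₀) ⇒ h = h₀·(1−φ₀)/(1−φ)
h = 0.071 × (1 − 0.59)/(1 − 0.0555) = 0.071 × 0.4341 = 0.0308 km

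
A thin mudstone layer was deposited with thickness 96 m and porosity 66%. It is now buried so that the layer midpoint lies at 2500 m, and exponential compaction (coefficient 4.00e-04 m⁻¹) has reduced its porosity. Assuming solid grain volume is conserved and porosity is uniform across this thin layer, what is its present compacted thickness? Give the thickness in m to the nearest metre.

43 m

Working in km (1 km = 1000 m; c in km⁻¹ = c in m⁻¹ × 1000):
Porosity at 2.5 km: phi = 0.66·exp(−0.4×2.5) = 0.2428
Solid-volume conservation: h(1−phi) = h₀(1−phi₀) ⇒ h = h₀·(1−phi₀)/(1−phi)
h = 0.096 × (1 − 0.66)/(1 − 0.2428) = 0.096 × 0.4490 = 0.0431 km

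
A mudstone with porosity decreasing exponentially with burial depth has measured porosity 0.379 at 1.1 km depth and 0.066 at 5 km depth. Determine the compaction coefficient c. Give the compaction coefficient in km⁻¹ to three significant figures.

Athy: φ(d) = φ₀ e^(−cd) ⇒ φ₁/φ₂ = e^{c(d₂−d₁)} ⇒ c = ln(φ₁/φ₂)/(d₂−d₁)
c = ln(0.379/0.066) / (5 − 1.1) = ln(5.742) / 3.9 = 1.7479 / 3.9 = 0.4482 km⁻¹

0.448 km⁻¹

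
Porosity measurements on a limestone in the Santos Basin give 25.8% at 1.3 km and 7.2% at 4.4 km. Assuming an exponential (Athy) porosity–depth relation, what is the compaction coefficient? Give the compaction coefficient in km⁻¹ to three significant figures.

0.412 km⁻¹

Athy: phi(Z) = phi₀ e^(−kZ) ⇒ phi₁/phi₂ = e^{k(Z₂−Z₁)} ⇒ k = ln(phi₁/phi₂)/(Z₂−Z₁)
k = ln(0.258/0.072) / (4.4 − 1.3) = ln(3.583) / 3.1 = 1.2763 / 3.1 = 0.4117 km⁻¹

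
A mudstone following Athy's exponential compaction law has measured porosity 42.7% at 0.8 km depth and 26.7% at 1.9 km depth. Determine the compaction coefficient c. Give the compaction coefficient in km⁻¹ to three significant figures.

0.427 km⁻¹

Athy: φ(z) = φ₀ e^(−cz) ⇒ φ₁/φ₂ = e^{c(z₂−z₁)} ⇒ c = ln(φ₁/φ₂)/(z₂−z₁)
c = ln(0.427/0.267) / (1.9 − 0.8) = ln(1.599) / 1.1 = 0.4695 / 1.1 = 0.4269 km⁻¹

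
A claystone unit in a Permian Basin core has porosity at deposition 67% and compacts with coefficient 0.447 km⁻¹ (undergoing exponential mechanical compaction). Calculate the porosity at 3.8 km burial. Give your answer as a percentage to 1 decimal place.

12.3%

n = n₀·exp(−c·Z) = 0.67 × exp(−0.447 × 3.8) = 0.67 × exp(−1.699)
  = 0.67 × 0.1829 = 0.1226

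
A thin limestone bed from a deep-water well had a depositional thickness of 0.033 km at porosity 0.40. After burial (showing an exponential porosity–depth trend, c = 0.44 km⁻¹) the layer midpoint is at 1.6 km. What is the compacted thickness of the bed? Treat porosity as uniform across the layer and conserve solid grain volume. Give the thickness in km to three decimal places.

Porosity at 1.6 km: φ = 0.4·exp(−0.44×1.6) = 0.1978
Solid-volume conservation: h(1−φ) = h₀(1−φ₀) ⇒ h = h₀·(1−φ₀)/(1−φ)
h = 0.033 × (1 − 0.4)/(1 − 0.1978) = 0.033 × 0.7480 = 0.0247 km

0.025 km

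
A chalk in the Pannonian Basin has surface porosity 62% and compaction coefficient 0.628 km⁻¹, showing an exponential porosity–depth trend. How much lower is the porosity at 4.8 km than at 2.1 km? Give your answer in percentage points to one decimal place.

13.5 percentage points

n(2.1) = 0.62·e^(−0.628×2.1) = 0.1658
n(4.8) = 0.62·e^(−0.628×4.8) = 0.0304
Δn = 0.1658 − 0.0304 = 0.1354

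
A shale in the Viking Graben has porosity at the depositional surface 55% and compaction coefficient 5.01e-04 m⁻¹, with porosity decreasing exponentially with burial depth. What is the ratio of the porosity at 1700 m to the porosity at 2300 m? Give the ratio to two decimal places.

1.35

Working in km (1 km = 1000 m; c in km⁻¹ = c in m⁻¹ × 1000):
φ(Z₁)/φ(Z₂) = e^(−c·Z₁)/e^(−c·Z₂) = e^{c(Z₂−Z₁)}
= exp(0.501 × 0.6) = exp(0.3006) = 1.3507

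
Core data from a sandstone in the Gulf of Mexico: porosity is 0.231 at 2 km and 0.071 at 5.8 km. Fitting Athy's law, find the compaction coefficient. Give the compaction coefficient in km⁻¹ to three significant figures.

0.310 km⁻¹

Athy: phi(z) = phi₀ e^(−βz) ⇒ phi₁/phi₂ = e^{β(z₂−z₁)} ⇒ β = ln(phi₁/phi₂)/(z₂−z₁)
β = ln(0.231/0.071) / (5.8 − 2) = ln(3.254) / 3.8 = 1.1797 / 3.8 = 0.3105 km⁻¹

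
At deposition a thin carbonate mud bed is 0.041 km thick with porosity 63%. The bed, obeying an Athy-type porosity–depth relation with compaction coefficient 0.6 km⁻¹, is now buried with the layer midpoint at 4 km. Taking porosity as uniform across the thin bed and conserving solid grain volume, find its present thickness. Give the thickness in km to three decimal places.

Porosity at 4 km: φ = 0.63·exp(−0.6×4) = 0.0572
Solid-volume conservation: h(1−φ) = h₀(1−φ₀) ⇒ h = h₀·(1−φ₀)/(1−φ)
h = 0.041 × (1 − 0.63)/(1 − 0.0572) = 0.041 × 0.3924 = 0.0161 km

0.016 km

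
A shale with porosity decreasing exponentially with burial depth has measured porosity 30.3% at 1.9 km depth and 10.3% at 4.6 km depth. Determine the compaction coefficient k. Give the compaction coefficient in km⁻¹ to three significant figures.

0.400 km⁻¹

Athy: φ(z) = φ₀ e^(−kz) ⇒ φ₁/φ₂ = e^{k(z₂−z₁)} ⇒ k = ln(φ₁/φ₂)/(z₂−z₁)
k = ln(0.303/0.103) / (4.6 − 1.9) = ln(2.942) / 2.7 = 1.0790 / 2.7 = 0.3996 km⁻¹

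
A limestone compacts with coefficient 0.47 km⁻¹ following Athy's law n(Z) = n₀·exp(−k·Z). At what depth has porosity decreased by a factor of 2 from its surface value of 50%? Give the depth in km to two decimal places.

1.47 km

n/n₀ = 1/2 ⇒ exp(−k·Z) = 1/2 ⇒ Z = ln(2) / k
Z = 0.6931 / 0.47 = 1.475 km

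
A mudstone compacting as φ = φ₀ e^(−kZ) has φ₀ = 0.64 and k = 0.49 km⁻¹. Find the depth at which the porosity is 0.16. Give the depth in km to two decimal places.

2.83 km

Invert Athy's law: Z = ln(φ₀/φ) / k
Z = ln(0.64/0.16) / 0.49 = ln(4) / 0.49 = 1.3863 / 0.49 = 2.829 km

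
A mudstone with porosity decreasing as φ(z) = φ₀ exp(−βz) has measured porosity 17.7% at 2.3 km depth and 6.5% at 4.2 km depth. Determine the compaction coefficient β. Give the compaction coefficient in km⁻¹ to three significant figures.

Athy: φ(z) = φ₀ e^(−βz) ⇒ φ₁/φ₂ = e^{β(z₂−z₁)} ⇒ β = ln(φ₁/φ₂)/(z₂−z₁)
β = ln(0.177/0.065) / (4.2 − 2.3) = ln(2.723) / 1.9 = 1.0018 / 1.9 = 0.5272 km⁻¹

0.527 km⁻¹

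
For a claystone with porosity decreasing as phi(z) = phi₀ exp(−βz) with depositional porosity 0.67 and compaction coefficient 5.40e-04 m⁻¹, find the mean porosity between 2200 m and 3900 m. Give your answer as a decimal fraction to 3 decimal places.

Working in km (1 km = 1000 m; β in km⁻¹ = β in m⁻¹ × 1000):
⟨phi⟩ = (1/(z₂−z₁)) ∫ phi₀ e^(−βz) dz = phi₀·(e^(−β·z₁) − e^(−β·z₂)) / (β·(z₂−z₁))
e^(−0.54×2.2) = 0.3048; e^(−0.54×3.9) = 0.1217
⟨phi⟩ = 0.67 × (0.3048 − 0.1217) / (0.54 × 1.7) = 0.67 × 0.1995 = 0.1336

0.134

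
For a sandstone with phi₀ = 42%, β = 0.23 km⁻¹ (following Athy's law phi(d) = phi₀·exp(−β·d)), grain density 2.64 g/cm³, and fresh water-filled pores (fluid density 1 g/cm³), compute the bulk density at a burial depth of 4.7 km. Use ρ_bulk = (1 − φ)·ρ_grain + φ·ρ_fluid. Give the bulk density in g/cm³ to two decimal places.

Porosity at depth: phi = 0.42·exp(−0.23×4.7) = 0.42×0.3393 = 0.1425
Bulk density: ρ_b = (1−phi)ρ_g + phi·ρ_f = 0.8575×2.64 + 0.1425×1
       = 2.264 + 0.142 = 2.406 g/cm³

2.41 g/cm³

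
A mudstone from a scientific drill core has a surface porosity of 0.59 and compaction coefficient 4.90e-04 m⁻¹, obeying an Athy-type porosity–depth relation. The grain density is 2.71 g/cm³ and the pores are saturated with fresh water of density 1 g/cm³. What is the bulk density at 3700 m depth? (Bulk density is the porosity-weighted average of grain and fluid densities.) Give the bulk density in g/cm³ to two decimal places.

Working in km (1 km = 1000 m; c in km⁻¹ = c in m⁻¹ × 1000):
Porosity at depth: phi = 0.59·exp(−0.49×3.7) = 0.59×0.1632 = 0.0963
Bulk density: ρ_b = (1−phi)ρ_g + phi·ρ_f = 0.9037×2.71 + 0.0963×1
       = 2.449 + 0.096 = 2.545 g/cm³

2.55 g/cm³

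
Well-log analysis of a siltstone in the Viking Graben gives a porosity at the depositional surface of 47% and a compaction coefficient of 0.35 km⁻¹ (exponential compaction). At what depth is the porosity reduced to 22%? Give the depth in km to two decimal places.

2.17 km

Invert Athy's law: d = ln(phi₀/phi) / k
d = ln(0.47/0.22) / 0.35 = ln(2.136) / 0.35 = 0.7591 / 0.35 = 2.169 km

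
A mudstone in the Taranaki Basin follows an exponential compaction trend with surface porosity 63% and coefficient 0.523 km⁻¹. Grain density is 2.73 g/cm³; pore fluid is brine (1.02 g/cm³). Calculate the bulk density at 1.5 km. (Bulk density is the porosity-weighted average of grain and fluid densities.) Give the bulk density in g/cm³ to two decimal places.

2.24 g/cm³

Porosity at depth: n = 0.63·exp(−0.523×1.5) = 0.63×0.4563 = 0.2875
Bulk density: ρ_b = (1−n)ρ_g + n·ρ_f = 0.7125×2.73 + 0.2875×1.02
       = 1.945 + 0.293 = 2.238 g/cm³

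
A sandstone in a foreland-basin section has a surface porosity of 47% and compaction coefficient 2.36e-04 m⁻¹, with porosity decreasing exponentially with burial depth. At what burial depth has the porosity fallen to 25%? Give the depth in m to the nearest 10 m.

Working in km (1 km = 1000 m; c in km⁻¹ = c in m⁻¹ × 1000):
Invert Athy's law: z = ln(φ₀/φ) / c
z = ln(0.47/0.25) / 0.236 = ln(1.88) / 0.236 = 0.6313 / 0.236 = 2.675 km

2670 m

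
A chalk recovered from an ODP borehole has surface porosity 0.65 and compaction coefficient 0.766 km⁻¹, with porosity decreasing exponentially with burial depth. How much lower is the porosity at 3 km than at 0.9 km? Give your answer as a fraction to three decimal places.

φ(0.9) = 0.65·e^(−0.766×0.9) = 0.3262
φ(3) = 0.65·e^(−0.766×3) = 0.0653
Δφ = 0.3262 − 0.0653 = 0.2609

0.261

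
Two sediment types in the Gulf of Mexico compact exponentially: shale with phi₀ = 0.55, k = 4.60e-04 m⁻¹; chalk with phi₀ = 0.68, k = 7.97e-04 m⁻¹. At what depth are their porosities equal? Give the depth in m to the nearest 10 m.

Working in km (1 km = 1000 m; k in km⁻¹ = k in m⁻¹ × 1000):
Set phi₀ₐ e^(−kₐZ) = phi₀ᵦ e^(−kᵦZ) ⇒ ln(phi₀ₐ/phi₀ᵦ) = (kₐ − kᵦ)·Z
Z = ln(0.55/0.68) / (0.46 − 0.797) = -0.2122 / -0.337 = 0.630 km

630 m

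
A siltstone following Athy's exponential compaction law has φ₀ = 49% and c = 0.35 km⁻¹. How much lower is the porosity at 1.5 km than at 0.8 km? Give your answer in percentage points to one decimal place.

8.0 percentage points

φ(0.8) = 0.49·e^(−0.35×0.8) = 0.3703
φ(1.5) = 0.49·e^(−0.35×1.5) = 0.2899
Δφ = 0.3703 − 0.2899 = 0.0805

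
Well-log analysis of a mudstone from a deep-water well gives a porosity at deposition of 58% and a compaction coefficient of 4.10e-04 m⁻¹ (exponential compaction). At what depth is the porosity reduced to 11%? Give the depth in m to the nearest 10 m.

4050 m

Working in km (1 km = 1000 m; k in km⁻¹ = k in m⁻¹ × 1000):
Invert Athy's law: d = ln(n₀/n) / k
d = ln(0.58/0.11) / 0.41 = ln(5.273) / 0.41 = 1.6625 / 0.41 = 4.055 km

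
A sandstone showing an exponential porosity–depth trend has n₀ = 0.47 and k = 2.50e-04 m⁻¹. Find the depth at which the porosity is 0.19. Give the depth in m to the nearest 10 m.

Working in km (1 km = 1000 m; k in km⁻¹ = k in m⁻¹ × 1000):
Invert Athy's law: d = ln(n₀/n) / k
d = ln(0.47/0.19) / 0.25 = ln(2.474) / 0.25 = 0.9057 / 0.25 = 3.623 km

3620 m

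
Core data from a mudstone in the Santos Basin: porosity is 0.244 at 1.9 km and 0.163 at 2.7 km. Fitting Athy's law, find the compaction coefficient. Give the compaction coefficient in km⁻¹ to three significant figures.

Athy: phi(d) = phi₀ e^(−cd) ⇒ phi₁/phi₂ = e^{c(d₂−d₁)} ⇒ c = ln(phi₁/phi₂)/(d₂−d₁)
c = ln(0.244/0.163) / (2.7 − 1.9) = ln(1.497) / 0.8 = 0.4034 / 0.8 = 0.5043 km⁻¹

0.504 km⁻¹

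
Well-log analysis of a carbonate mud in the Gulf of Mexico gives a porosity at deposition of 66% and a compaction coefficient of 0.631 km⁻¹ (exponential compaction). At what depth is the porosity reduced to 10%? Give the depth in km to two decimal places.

Invert Athy's law: d = ln(n₀/n) / c
d = ln(0.66/0.1) / 0.631 = ln(6.6) / 0.631 = 1.8871 / 0.631 = 2.991 km

2.99 km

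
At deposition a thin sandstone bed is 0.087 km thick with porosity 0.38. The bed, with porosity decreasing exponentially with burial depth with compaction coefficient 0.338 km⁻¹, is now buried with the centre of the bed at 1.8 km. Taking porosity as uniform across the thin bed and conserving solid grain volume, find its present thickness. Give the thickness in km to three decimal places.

0.068 km

Porosity at 1.8 km: φ = 0.38·exp(−0.338×1.8) = 0.2068
Solid-volume conservation: h(1−φ) = h₀(1−φ₀) ⇒ h = h₀·(1−φ₀)/(1−φ)
h = 0.087 × (1 − 0.38)/(1 − 0.2068) = 0.087 × 0.7816 = 0.0680 km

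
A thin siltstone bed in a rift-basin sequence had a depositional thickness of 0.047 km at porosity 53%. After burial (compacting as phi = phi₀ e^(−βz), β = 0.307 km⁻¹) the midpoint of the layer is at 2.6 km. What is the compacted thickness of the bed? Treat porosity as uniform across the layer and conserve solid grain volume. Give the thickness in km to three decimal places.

Porosity at 2.6 km: phi = 0.53·exp(−0.307×2.6) = 0.2386
Solid-volume conservation: h(1−phi) = h₀(1−phi₀) ⇒ h = h₀·(1−phi₀)/(1−phi)
h = 0.047 × (1 − 0.53)/(1 − 0.2386) = 0.047 × 0.6173 = 0.0290 km

0.029 km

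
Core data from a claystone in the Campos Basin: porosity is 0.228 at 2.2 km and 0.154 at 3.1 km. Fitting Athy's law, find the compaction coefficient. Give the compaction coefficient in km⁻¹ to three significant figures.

Athy: phi(z) = phi₀ e^(−kz) ⇒ phi₁/phi₂ = e^{k(z₂−z₁)} ⇒ k = ln(phi₁/phi₂)/(z₂−z₁)
k = ln(0.228/0.154) / (3.1 − 2.2) = ln(1.481) / 0.9 = 0.3924 / 0.9 = 0.436 km⁻¹

0.436 km⁻¹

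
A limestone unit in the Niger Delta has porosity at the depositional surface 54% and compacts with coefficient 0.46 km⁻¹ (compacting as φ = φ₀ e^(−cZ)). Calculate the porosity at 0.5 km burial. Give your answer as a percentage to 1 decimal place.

42.9%

φ = φ₀·exp(−c·Z) = 0.54 × exp(−0.46 × 0.5) = 0.54 × exp(−0.23)
  = 0.54 × 0.7945 = 0.4290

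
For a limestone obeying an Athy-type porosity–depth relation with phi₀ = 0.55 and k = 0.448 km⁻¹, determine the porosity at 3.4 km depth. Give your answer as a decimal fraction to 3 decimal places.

phi = phi₀·exp(−k·z) = 0.55 × exp(−0.448 × 3.4) = 0.55 × exp(−1.523)
  = 0.55 × 0.2180 = 0.1199

0.120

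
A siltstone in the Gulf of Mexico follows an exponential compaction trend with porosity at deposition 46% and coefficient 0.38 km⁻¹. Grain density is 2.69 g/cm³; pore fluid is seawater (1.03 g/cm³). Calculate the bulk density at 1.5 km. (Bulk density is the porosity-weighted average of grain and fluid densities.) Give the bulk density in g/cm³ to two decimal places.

2.26 g/cm³

Porosity at depth: φ = 0.46·exp(−0.38×1.5) = 0.46×0.5655 = 0.2601
Bulk density: ρ_b = (1−φ)ρ_g + φ·ρ_f = 0.7399×2.69 + 0.2601×1.03
       = 1.990 + 0.268 = 2.258 g/cm³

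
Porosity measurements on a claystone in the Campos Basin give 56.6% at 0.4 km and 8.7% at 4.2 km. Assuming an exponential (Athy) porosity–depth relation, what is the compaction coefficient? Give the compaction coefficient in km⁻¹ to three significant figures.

Athy: φ(d) = φ₀ e^(−βd) ⇒ φ₁/φ₂ = e^{β(d₂−d₁)} ⇒ β = ln(φ₁/φ₂)/(d₂−d₁)
β = ln(0.566/0.087) / (4.2 − 0.4) = ln(6.506) / 3.8 = 1.8727 / 3.8 = 0.4928 km⁻¹

0.493 km⁻¹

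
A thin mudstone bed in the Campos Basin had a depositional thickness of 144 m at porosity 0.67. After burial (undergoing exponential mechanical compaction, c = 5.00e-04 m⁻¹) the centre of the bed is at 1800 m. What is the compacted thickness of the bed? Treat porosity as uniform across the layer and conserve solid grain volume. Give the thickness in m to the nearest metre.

Working in km (1 km = 1000 m; c in km⁻¹ = c in m⁻¹ × 1000):
Porosity at 1.8 km: phi = 0.67·exp(−0.5×1.8) = 0.2724
Solid-volume conservation: h(1−phi) = h₀(1−phi₀) ⇒ h = h₀·(1−phi₀)/(1−phi)
h = 0.144 × (1 − 0.67)/(1 − 0.2724) = 0.144 × 0.4535 = 0.0653 km

65 m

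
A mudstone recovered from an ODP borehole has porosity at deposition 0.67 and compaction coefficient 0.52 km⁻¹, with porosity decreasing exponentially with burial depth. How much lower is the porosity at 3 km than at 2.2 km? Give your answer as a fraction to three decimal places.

phi(2.2) = 0.67·e^(−0.52×2.2) = 0.2134
phi(3) = 0.67·e^(−0.52×3) = 0.1408
Δphi = 0.2134 − 0.1408 = 0.0726

0.073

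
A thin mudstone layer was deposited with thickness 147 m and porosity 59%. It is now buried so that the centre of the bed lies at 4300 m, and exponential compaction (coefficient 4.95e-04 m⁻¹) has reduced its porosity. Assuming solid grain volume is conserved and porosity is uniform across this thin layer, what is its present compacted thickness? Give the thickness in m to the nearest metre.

Working in km (1 km = 1000 m; β in km⁻¹ = β in m⁻¹ × 1000):
Porosity at 4.3 km: phi = 0.59·exp(−0.495×4.3) = 0.0702
Solid-volume conservation: h(1−phi) = h₀(1−phi₀) ⇒ h = h₀·(1−phi₀)/(1−phi)
h = 0.147 × (1 − 0.59)/(1 − 0.0702) = 0.147 × 0.4410 = 0.0648 km

65 m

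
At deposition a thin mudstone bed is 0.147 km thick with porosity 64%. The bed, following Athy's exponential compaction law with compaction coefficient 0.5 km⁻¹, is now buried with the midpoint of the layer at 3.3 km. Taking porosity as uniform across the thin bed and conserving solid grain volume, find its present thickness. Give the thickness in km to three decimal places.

0.060 km

Porosity at 3.3 km: phi = 0.64·exp(−0.5×3.3) = 0.1229
Solid-volume conservation: h(1−phi) = h₀(1−phi₀) ⇒ h = h₀·(1−phi₀)/(1−phi)
h = 0.147 × (1 − 0.64)/(1 − 0.1229) = 0.147 × 0.4104 = 0.0603 km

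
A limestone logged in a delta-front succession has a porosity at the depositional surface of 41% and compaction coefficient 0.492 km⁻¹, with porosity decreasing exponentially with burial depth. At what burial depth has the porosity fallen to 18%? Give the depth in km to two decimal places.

Invert Athy's law: d = ln(φ₀/φ) / β
d = ln(0.41/0.18) / 0.492 = ln(2.278) / 0.492 = 0.8232 / 0.492 = 1.673 km

1.67 km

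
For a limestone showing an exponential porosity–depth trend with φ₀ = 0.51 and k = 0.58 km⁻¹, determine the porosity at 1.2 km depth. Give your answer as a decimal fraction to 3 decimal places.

φ = φ₀·exp(−k·d) = 0.51 × exp(−0.58 × 1.2) = 0.51 × exp(−0.696)
  = 0.51 × 0.4986 = 0.2543

0.254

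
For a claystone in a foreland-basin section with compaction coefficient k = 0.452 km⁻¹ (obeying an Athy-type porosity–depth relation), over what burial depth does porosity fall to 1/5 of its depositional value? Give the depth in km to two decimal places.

n/n₀ = 1/5 ⇒ exp(−k·d) = 1/5 ⇒ d = ln(5) / k
d = 1.6094 / 0.452 = 3.561 km

3.56 km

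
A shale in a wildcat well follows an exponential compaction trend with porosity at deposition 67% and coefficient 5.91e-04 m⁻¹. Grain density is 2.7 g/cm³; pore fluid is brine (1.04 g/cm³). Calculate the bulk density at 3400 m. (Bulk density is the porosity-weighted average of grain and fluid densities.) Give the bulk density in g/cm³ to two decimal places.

2.55 g/cm³

Working in km (1 km = 1000 m; k in km⁻¹ = k in m⁻¹ × 1000):
Porosity at depth: φ = 0.67·exp(−0.591×3.4) = 0.67×0.1341 = 0.0898
Bulk density: ρ_b = (1−φ)ρ_g + φ·ρ_f = 0.9102×2.7 + 0.0898×1.04
       = 2.457 + 0.093 = 2.551 g/cm³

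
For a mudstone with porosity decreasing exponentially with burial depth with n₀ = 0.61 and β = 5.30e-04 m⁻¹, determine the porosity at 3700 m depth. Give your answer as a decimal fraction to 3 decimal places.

Working in km (1 km = 1000 m; β in km⁻¹ = β in m⁻¹ × 1000):
n = n₀·exp(−β·d) = 0.61 × exp(−0.53 × 3.7) = 0.61 × exp(−1.961)
  = 0.61 × 0.1407 = 0.0858

0.086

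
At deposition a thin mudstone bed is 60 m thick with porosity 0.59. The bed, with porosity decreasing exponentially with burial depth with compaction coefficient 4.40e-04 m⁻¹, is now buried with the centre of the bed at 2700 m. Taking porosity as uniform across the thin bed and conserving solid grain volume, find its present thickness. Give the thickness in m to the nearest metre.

30 m

Working in km (1 km = 1000 m; k in km⁻¹ = k in m⁻¹ × 1000):
Porosity at 2.7 km: φ = 0.59·exp(−0.44×2.7) = 0.1798
Solid-volume conservation: h(1−φ) = h₀(1−φ₀) ⇒ h = h₀·(1−φ₀)/(1−φ)
h = 0.06 × (1 − 0.59)/(1 − 0.1798) = 0.06 × 0.4999 = 0.0300 km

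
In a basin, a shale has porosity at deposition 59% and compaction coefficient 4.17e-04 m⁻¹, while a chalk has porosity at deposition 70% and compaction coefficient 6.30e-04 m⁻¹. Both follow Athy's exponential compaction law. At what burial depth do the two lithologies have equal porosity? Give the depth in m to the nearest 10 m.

Working in km (1 km = 1000 m; c in km⁻¹ = c in m⁻¹ × 1000):
Set phi₀ₐ e^(−cₐz) = phi₀ᵦ e^(−cᵦz) ⇒ ln(phi₀ₐ/phi₀ᵦ) = (cₐ − cᵦ)·z
z = ln(0.59/0.7) / (0.417 − 0.63) = -0.1710 / -0.213 = 0.803 km

800 m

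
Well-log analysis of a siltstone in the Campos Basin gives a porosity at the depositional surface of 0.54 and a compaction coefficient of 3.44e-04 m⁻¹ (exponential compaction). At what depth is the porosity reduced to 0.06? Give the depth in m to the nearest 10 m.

Working in km (1 km = 1000 m; β in km⁻¹ = β in m⁻¹ × 1000):
Invert Athy's law: z = ln(phi₀/phi) / β
z = ln(0.54/0.06) / 0.344 = ln(9) / 0.344 = 2.1972 / 0.344 = 6.387 km

6390 m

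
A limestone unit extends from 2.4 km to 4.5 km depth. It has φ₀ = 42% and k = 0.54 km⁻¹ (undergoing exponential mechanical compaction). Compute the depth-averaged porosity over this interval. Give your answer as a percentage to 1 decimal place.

6.9%

⟨φ⟩ = (1/(Z₂−Z₁)) ∫ φ₀ e^(−kZ) dZ = φ₀·(e^(−k·Z₁) − e^(−k·Z₂)) / (k·(Z₂−Z₁))
e^(−0.54×2.4) = 0.2736; e^(−0.54×4.5) = 0.0880
⟨φ⟩ = 0.42 × (0.2736 − 0.0880) / (0.54 × 2.1) = 0.42 × 0.1637 = 0.0687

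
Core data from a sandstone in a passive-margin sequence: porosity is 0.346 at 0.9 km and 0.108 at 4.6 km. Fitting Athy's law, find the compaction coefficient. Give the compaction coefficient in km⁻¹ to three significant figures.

0.315 km⁻¹

Athy: phi(Z) = phi₀ e^(−βZ) ⇒ phi₁/phi₂ = e^{β(Z₂−Z₁)} ⇒ β = ln(phi₁/phi₂)/(Z₂−Z₁)
β = ln(0.346/0.108) / (4.6 − 0.9) = ln(3.204) / 3.7 = 1.1643 / 3.7 = 0.3147 km⁻¹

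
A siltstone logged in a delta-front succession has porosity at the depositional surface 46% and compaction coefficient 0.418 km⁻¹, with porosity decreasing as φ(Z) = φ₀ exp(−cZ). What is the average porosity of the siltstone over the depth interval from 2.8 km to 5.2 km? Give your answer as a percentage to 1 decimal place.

⟨φ⟩ = (1/(Z₂−Z₁)) ∫ φ₀ e^(−cZ) dZ = φ₀·(e^(−c·Z₁) − e^(−c·Z₂)) / (c·(Z₂−Z₁))
e^(−0.418×2.8) = 0.3102; e^(−0.418×5.2) = 0.1138
⟨φ⟩ = 0.46 × (0.3102 − 0.1138) / (0.418 × 2.4) = 0.46 × 0.1958 = 0.0901

9.0%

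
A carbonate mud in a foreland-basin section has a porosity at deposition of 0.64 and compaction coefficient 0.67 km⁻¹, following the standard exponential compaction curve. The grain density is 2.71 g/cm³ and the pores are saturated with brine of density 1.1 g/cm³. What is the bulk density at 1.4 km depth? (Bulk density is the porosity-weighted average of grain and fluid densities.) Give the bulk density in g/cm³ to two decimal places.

2.31 g/cm³

Porosity at depth: phi = 0.64·exp(−0.67×1.4) = 0.64×0.3914 = 0.2505
Bulk density: ρ_b = (1−phi)ρ_g + phi·ρ_f = 0.7495×2.71 + 0.2505×1.1
       = 2.031 + 0.276 = 2.307 g/cm³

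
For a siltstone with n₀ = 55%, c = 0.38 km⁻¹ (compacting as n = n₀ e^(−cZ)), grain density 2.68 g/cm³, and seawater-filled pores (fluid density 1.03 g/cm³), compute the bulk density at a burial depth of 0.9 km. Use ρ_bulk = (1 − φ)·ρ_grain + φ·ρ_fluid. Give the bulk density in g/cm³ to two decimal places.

Porosity at depth: n = 0.55·exp(−0.38×0.9) = 0.55×0.7103 = 0.3907
Bulk density: ρ_b = (1−n)ρ_g + n·ρ_f = 0.6093×2.68 + 0.3907×1.03
       = 1.633 + 0.402 = 2.035 g/cm³

2.04 g/cm³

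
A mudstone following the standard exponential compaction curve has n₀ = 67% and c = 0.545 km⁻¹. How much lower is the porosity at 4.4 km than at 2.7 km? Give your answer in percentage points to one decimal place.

n(2.7) = 0.67·e^(−0.545×2.7) = 0.1538
n(4.4) = 0.67·e^(−0.545×4.4) = 0.0609
Δn = 0.1538 − 0.0609 = 0.0929

9.3 percentage points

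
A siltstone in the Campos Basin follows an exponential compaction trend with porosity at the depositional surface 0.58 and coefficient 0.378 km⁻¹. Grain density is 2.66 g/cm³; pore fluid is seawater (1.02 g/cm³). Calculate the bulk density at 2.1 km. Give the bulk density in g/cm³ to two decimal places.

2.23 g/cm³

Porosity at depth: φ = 0.58·exp(−0.378×2.1) = 0.58×0.4521 = 0.2622
Bulk density: ρ_b = (1−φ)ρ_g + φ·ρ_f = 0.7378×2.66 + 0.2622×1.02
       = 1.962 + 0.267 = 2.230 g/cm³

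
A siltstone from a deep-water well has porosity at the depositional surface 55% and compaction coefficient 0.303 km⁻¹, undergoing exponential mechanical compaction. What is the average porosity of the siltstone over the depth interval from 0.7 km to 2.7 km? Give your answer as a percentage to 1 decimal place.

⟨φ⟩ = (1/(d₂−d₁)) ∫ φ₀ e^(−cd) dd = φ₀·(e^(−c·d₁) − e^(−c·d₂)) / (c·(d₂−d₁))
e^(−0.303×0.7) = 0.8089; e^(−0.303×2.7) = 0.4413
⟨φ⟩ = 0.55 × (0.8089 − 0.4413) / (0.303 × 2) = 0.55 × 0.6066 = 0.3336

33.4%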